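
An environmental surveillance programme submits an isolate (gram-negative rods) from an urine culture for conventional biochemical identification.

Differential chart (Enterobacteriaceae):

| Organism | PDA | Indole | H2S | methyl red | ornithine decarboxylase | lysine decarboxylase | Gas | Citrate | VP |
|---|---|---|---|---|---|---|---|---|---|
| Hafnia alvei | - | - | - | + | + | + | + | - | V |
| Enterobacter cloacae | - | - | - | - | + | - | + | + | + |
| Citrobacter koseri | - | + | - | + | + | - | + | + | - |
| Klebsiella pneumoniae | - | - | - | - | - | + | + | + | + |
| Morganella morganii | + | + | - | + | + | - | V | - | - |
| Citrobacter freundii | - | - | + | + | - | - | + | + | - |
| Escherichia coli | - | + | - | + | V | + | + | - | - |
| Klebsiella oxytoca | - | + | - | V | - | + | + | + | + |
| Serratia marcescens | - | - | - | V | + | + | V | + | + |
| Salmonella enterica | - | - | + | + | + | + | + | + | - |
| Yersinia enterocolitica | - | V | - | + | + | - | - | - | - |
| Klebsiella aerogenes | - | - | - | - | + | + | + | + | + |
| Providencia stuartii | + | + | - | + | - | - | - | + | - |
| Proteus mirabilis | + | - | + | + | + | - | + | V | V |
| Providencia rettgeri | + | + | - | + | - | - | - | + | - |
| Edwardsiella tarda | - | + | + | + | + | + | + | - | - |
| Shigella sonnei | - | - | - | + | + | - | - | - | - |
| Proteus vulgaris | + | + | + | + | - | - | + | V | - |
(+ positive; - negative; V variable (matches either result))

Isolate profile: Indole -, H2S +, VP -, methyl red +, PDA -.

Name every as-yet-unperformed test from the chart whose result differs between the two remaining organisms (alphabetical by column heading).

lysine decarboxylase, ornithine decarboxylase

Indole -: excludes 8 organisms — 10 left.
methyl red +: excludes Enterobacter cloacae, Klebsiella pneumoniae, Klebsiella aerogenes — 7 left.
VP -: excludes Serratia marcescens — 6 left.
H2S +: excludes Hafnia alvei, Yersinia enterocolitica, Shigella sonnei — 3 left.
PDA -: excludes Proteus mirabilis — 2 left.
Two candidates remain: Citrobacter freundii and Salmonella enterica.
  ornithine decarboxylase: Citrobacter freundii -, Salmonella enterica + — discriminates.
  lysine decarboxylase: Citrobacter freundii -, Salmonella enterica + — discriminates.
  Gas: + vs + — same for both, does not separate.
  Citrate: + vs + — same for both, does not separate.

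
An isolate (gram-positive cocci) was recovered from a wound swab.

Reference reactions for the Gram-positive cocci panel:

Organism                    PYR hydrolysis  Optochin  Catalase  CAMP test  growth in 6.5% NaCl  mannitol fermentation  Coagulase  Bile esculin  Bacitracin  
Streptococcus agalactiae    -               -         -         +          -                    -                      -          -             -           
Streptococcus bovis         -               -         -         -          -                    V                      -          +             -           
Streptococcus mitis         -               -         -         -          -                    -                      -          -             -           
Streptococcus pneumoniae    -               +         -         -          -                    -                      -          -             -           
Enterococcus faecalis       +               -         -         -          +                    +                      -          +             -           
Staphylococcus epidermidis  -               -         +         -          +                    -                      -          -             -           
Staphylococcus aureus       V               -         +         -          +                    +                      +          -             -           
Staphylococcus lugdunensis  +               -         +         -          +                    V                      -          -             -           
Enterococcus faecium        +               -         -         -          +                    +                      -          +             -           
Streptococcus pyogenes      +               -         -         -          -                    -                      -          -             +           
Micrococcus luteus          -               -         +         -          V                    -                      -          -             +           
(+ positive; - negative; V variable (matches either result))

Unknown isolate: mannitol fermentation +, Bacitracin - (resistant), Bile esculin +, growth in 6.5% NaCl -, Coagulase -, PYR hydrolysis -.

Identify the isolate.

Streptococcus bovis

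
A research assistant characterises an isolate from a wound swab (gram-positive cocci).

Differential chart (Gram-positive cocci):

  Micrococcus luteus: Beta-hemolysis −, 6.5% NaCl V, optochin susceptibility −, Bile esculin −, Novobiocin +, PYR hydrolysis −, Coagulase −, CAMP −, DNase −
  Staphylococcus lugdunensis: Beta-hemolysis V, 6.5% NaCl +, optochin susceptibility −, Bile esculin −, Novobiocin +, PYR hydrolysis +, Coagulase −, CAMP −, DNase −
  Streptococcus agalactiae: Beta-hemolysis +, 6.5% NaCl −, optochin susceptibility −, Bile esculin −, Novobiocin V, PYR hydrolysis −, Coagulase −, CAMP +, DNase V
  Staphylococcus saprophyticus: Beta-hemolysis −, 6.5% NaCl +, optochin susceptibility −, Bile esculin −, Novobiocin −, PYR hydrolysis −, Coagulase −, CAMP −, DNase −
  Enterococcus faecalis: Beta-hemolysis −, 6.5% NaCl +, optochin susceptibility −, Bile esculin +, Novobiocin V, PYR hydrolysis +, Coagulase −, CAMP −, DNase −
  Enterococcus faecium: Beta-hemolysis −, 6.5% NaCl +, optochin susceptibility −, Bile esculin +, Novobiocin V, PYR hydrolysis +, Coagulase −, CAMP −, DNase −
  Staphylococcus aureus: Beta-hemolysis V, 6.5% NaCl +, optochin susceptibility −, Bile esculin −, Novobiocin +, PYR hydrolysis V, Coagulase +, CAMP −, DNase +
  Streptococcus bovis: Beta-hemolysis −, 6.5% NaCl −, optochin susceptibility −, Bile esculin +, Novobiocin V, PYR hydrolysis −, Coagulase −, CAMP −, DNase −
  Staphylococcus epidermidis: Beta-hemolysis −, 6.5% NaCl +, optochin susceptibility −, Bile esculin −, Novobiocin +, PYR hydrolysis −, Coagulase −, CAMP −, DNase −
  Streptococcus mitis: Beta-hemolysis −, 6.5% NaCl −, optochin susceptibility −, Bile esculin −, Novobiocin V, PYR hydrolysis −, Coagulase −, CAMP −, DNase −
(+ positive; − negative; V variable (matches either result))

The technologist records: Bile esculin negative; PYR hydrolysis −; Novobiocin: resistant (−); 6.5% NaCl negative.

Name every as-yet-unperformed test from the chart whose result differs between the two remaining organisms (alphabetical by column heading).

Beta-hemolysis, CAMP

PYR hydrolysis −: excludes Staphylococcus lugdunensis, Enterococcus faecalis, Enterococcus faecium — 7 left.
Bile esculin −: excludes Streptococcus bovis — 6 left.
Novobiocin −: excludes Micrococcus luteus, Staphylococcus aureus, Staphylococcus epidermidis — 3 left.
6.5% NaCl −: excludes Staphylococcus saprophyticus — 2 left.
Two candidates remain: Streptococcus agalactiae and Streptococcus mitis.
  Beta-hemolysis: Streptococcus agalactiae +, Streptococcus mitis − — discriminates.
  optochin susceptibility: − vs − — same for both, does not separate.
  Coagulase: − vs − — same for both, does not separate.
  CAMP: Streptococcus agalactiae +, Streptococcus mitis − — discriminates.
  DNase: V vs − — variable for at least one, does not separate.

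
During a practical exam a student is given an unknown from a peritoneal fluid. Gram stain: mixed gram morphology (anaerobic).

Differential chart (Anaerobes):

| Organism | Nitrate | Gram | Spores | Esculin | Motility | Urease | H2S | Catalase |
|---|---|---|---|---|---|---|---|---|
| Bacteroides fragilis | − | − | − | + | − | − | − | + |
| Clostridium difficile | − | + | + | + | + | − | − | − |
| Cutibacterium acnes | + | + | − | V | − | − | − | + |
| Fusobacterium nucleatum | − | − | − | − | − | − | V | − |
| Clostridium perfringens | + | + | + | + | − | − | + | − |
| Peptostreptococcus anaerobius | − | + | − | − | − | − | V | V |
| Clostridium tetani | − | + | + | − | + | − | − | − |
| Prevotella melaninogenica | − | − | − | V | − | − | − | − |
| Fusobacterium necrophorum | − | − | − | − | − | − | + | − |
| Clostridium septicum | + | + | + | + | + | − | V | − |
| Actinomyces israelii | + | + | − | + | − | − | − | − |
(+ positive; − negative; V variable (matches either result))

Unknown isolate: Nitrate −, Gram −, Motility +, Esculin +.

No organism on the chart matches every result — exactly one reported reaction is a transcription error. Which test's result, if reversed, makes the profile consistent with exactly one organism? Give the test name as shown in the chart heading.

Gram

As reported, no row in the chart matches all 4 reactions.
Reversing Motility → 2 organisms match (not unique).
Reversing Gram (to +) → unique match: Clostridium difficile.
Reversing Esculin → still no organism matches.
Reversing Nitrate → still no organism matches.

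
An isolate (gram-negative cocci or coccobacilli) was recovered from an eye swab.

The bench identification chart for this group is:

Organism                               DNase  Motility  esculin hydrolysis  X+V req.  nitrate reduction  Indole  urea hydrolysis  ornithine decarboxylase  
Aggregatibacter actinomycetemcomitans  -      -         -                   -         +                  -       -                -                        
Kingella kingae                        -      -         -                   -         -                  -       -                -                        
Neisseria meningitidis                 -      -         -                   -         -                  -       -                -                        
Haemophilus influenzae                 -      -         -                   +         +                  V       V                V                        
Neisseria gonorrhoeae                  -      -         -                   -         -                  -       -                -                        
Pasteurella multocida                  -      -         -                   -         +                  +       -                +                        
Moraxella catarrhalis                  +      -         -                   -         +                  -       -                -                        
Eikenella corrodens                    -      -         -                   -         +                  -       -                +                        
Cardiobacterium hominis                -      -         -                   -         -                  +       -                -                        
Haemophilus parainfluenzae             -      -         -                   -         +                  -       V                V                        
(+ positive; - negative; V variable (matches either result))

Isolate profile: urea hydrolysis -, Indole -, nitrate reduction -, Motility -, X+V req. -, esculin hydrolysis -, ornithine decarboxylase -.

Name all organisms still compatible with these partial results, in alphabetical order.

esculin hydrolysis -: all 10 remaining candidates are consistent.
X+V req. -: excludes Haemophilus influenzae — 9 left.
Indole -: excludes Pasteurella multocida, Cardiobacterium hominis — 7 left.
Motility -: all 7 remaining candidates are consistent.
urea hydrolysis -: all 7 remaining candidates are consistent.
ornithine decarboxylase -: excludes Eikenella corrodens — 6 left.
nitrate reduction -: excludes Aggregatibacter actinomycetemcomitans, Moraxella catarrhalis, Haemophilus parainfluenzae — 3 left.

Kingella kingae, Neisseria gonorrhoeae, Neisseria meningitidis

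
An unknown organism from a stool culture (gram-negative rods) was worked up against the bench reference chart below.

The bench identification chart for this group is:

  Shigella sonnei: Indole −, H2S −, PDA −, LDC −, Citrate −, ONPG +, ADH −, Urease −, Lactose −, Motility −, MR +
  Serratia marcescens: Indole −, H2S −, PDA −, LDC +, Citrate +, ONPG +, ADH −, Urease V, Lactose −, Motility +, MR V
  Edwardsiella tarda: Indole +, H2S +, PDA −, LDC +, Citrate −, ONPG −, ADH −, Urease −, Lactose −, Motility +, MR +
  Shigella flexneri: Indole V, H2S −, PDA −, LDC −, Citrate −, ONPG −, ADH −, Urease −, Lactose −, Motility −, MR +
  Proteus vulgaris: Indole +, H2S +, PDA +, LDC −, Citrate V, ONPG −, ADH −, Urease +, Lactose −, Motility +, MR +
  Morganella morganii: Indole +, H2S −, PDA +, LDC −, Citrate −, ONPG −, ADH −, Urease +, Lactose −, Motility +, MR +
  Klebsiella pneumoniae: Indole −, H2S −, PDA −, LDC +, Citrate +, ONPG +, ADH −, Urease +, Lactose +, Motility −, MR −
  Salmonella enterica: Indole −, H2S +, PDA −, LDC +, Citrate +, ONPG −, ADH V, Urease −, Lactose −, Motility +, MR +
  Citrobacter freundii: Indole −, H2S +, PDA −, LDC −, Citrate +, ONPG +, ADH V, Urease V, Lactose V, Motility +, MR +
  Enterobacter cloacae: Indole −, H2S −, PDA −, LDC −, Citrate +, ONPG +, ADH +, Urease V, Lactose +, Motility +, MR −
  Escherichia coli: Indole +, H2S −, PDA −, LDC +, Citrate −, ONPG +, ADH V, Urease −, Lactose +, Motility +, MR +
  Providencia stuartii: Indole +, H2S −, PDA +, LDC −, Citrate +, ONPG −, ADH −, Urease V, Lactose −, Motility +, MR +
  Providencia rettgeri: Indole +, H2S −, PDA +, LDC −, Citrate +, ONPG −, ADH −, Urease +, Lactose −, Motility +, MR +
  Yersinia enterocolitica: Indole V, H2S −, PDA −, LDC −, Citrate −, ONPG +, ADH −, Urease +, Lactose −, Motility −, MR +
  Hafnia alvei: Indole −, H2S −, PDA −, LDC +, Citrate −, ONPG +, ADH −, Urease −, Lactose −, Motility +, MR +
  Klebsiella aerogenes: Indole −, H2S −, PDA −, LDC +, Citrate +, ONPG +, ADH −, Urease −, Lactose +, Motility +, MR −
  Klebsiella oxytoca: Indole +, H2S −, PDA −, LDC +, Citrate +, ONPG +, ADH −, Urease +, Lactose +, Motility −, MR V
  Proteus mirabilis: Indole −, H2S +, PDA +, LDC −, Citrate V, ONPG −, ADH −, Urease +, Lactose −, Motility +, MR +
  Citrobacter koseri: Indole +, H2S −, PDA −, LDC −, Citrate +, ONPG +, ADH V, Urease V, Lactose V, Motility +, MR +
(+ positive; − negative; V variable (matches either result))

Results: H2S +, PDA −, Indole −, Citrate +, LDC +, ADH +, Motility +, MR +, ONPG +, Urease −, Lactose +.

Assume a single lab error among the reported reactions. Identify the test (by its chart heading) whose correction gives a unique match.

As reported, no row in the chart matches all 11 reactions.
Reversing PDA → still no organism matches.
Reversing Lactose → still no organism matches.
Reversing MR → still no organism matches.
Reversing Citrate → still no organism matches.
Reversing Motility → still no organism matches.
Reversing ONPG → still no organism matches.
Reversing ADH → still no organism matches.
Reversing Urease → still no organism matches.
Reversing Indole → still no organism matches.
Reversing LDC (to −) → unique match: Citrobacter freundii.
Reversing H2S → still no organism matches.

LDC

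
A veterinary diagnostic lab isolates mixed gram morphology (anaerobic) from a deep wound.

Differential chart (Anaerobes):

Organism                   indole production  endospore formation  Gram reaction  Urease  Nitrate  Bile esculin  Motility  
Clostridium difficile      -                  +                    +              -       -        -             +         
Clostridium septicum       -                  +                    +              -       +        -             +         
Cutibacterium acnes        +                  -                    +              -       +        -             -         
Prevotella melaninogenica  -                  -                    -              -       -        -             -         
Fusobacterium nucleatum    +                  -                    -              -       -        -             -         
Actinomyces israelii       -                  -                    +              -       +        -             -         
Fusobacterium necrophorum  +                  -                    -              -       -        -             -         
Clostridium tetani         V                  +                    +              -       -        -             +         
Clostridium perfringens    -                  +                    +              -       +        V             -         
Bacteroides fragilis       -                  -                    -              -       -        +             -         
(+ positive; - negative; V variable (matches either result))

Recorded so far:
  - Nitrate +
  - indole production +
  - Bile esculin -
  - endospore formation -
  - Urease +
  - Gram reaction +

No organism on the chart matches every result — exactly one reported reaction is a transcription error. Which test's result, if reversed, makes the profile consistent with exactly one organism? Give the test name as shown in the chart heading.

As reported, no row in the chart matches all 6 reactions.
Reversing Gram reaction → still no organism matches.
Reversing Urease (to -) → unique match: Cutibacterium acnes.
Reversing endospore formation → still no organism matches.
Reversing Nitrate → still no organism matches.
Reversing indole production → still no organism matches.
Reversing Bile esculin → still no organism matches.

Urease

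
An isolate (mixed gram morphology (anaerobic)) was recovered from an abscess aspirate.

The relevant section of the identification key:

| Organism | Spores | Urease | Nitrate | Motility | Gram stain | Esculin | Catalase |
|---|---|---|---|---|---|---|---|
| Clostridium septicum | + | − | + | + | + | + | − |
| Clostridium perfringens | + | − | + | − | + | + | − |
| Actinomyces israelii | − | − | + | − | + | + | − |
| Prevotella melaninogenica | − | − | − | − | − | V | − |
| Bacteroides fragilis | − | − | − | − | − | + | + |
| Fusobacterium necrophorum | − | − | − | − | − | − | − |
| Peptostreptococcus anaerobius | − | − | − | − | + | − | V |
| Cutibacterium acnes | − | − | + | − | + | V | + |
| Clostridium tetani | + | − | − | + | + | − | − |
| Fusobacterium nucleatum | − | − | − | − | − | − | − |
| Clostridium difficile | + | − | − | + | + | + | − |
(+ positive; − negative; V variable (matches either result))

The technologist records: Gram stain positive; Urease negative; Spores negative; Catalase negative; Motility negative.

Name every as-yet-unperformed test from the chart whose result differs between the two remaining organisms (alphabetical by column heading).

Motility −: excludes Clostridium septicum, Clostridium tetani, Clostridium difficile — 8 left.
Spores −: excludes Clostridium perfringens — 7 left.
Urease −: all 7 remaining candidates are consistent.
Catalase −: excludes Bacteroides fragilis, Cutibacterium acnes — 5 left.
Gram stain +: excludes Prevotella melaninogenica, Fusobacterium necrophorum, Fusobacterium nucleatum — 2 left.
Two candidates remain: Actinomyces israelii and Peptostreptococcus anaerobius.
  Nitrate: Actinomyces israelii +, Peptostreptococcus anaerobius − — discriminates.
  Esculin: Actinomyces israelii +, Peptostreptococcus anaerobius − — discriminates.

Esculin, Nitrate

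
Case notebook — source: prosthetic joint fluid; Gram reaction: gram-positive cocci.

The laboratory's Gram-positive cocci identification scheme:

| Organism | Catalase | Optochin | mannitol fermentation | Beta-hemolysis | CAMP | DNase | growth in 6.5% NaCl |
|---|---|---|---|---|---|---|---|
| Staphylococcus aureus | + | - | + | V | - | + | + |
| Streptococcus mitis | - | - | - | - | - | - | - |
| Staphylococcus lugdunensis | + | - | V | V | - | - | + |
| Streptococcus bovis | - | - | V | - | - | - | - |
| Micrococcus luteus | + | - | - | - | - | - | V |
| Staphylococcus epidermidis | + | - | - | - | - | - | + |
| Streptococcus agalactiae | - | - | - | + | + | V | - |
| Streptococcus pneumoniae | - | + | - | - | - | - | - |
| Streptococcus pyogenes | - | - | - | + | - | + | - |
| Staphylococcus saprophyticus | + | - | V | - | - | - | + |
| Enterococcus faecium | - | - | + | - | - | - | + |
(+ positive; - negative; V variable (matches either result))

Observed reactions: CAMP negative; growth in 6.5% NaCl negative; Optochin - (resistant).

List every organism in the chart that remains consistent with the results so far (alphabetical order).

Micrococcus luteus, Streptococcus bovis, Streptococcus mitis, Streptococcus pyogenes

growth in 6.5% NaCl -: excludes 5 organisms — 6 left.
CAMP -: excludes Streptococcus agalactiae — 5 left.
Optochin -: excludes Streptococcus pneumoniae — 4 left.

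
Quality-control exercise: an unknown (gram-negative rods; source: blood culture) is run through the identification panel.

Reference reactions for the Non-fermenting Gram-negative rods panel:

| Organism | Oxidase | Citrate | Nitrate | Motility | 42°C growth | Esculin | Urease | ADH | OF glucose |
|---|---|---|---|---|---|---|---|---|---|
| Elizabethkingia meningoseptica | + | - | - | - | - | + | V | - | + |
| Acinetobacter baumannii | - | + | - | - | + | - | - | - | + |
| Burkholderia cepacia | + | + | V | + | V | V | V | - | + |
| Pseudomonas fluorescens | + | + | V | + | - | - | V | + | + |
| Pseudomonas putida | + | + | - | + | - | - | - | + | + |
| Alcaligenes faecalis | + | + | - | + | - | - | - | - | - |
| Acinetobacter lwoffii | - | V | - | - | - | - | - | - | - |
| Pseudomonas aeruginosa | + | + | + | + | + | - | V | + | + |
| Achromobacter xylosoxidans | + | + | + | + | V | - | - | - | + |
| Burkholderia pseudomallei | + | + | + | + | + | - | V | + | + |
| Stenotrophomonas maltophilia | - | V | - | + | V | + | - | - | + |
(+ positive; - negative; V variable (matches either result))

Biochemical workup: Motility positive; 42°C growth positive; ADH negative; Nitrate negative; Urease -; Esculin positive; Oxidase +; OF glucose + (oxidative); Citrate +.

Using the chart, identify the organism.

Burkholderia cepacia

OF glucose +: excludes Alcaligenes faecalis, Acinetobacter lwoffii — 9 left.
Citrate +: excludes Elizabethkingia meningoseptica — 8 left.
42°C growth +: excludes Pseudomonas fluorescens, Pseudomonas putida — 6 left.
Motility +: excludes Acinetobacter baumannii — 5 left.
Esculin +: excludes Pseudomonas aeruginosa, Achromobacter xylosoxidans, Burkholderia pseudomallei — 2 left.
ADH -: all 2 remaining candidates are consistent.
Urease -: all 2 remaining candidates are consistent.
Oxidase +: excludes Stenotrophomonas maltophilia — 1 left.
Nitrate -: the one remaining candidate is consistent.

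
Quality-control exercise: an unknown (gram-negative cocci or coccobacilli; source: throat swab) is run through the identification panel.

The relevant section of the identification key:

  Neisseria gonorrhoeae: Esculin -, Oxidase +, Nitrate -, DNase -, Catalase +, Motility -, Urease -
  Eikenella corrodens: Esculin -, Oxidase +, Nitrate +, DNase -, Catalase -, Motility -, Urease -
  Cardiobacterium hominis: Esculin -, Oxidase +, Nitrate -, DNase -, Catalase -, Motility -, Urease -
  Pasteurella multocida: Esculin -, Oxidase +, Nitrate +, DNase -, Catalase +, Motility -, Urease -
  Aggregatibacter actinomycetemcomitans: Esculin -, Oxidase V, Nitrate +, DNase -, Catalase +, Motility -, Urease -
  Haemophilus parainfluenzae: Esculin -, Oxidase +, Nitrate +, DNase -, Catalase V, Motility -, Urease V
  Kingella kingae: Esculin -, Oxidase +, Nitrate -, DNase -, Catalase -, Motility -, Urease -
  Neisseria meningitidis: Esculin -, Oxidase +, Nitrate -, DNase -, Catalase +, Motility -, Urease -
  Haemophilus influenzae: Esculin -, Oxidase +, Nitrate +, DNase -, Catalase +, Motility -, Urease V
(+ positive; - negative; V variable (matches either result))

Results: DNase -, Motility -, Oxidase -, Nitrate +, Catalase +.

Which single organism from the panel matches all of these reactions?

Aggregatibacter actinomycetemcomitans

DNase -: all 9 remaining candidates are consistent.
Catalase +: excludes Eikenella corrodens, Cardiobacterium hominis, Kingella kingae — 6 left.
Nitrate +: excludes Neisseria gonorrhoeae, Neisseria meningitidis — 4 left.
Oxidase -: excludes Pasteurella multocida, Haemophilus parainfluenzae, Haemophilus influenzae — 1 left.
Motility -: the one remaining candidate is consistent.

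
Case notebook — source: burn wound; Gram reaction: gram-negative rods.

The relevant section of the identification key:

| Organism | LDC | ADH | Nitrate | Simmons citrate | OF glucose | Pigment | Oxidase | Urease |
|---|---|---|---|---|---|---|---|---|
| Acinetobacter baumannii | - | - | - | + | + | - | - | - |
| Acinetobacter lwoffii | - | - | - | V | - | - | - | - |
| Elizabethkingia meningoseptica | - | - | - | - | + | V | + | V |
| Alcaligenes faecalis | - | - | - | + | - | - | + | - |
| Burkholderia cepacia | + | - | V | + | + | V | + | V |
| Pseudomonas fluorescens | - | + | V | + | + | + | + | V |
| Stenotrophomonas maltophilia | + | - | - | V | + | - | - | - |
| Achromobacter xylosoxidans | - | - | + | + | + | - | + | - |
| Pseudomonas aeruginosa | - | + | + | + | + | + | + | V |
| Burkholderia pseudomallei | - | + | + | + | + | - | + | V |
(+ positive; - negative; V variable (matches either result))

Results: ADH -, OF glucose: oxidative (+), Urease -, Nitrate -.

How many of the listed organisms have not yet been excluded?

Nitrate -: excludes Achromobacter xylosoxidans, Pseudomonas aeruginosa, Burkholderia pseudomallei — 7 left.
Urease -: all 7 remaining candidates are consistent.
ADH -: excludes Pseudomonas fluorescens — 6 left.
OF glucose +: excludes Acinetobacter lwoffii, Alcaligenes faecalis — 4 left.
Still consistent: Acinetobacter baumannii, Burkholderia cepacia, Elizabethkingia meningoseptica, Stenotrophomonas maltophilia.

4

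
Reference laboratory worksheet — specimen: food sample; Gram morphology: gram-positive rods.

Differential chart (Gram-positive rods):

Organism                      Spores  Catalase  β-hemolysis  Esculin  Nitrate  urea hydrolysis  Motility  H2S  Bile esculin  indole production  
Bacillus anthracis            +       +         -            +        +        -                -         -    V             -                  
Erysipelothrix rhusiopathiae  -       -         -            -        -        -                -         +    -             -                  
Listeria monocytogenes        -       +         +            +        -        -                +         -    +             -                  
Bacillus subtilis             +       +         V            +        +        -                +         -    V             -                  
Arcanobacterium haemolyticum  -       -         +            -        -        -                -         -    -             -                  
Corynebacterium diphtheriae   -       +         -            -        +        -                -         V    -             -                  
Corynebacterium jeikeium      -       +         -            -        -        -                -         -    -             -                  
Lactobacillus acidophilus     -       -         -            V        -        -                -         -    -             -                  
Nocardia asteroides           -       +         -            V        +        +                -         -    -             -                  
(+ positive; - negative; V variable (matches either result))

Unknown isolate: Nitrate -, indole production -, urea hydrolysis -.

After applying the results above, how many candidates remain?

Nitrate -: excludes Bacillus anthracis, Bacillus subtilis, Corynebacterium diphtheriae, Nocardia asteroides — 5 left.
urea hydrolysis -: all 5 remaining candidates are consistent.
indole production -: all 5 remaining candidates are consistent.
Still consistent: Arcanobacterium haemolyticum, Corynebacterium jeikeium, Erysipelothrix rhusiopathiae, Lactobacillus acidophilus, Listeria monocytogenes.

5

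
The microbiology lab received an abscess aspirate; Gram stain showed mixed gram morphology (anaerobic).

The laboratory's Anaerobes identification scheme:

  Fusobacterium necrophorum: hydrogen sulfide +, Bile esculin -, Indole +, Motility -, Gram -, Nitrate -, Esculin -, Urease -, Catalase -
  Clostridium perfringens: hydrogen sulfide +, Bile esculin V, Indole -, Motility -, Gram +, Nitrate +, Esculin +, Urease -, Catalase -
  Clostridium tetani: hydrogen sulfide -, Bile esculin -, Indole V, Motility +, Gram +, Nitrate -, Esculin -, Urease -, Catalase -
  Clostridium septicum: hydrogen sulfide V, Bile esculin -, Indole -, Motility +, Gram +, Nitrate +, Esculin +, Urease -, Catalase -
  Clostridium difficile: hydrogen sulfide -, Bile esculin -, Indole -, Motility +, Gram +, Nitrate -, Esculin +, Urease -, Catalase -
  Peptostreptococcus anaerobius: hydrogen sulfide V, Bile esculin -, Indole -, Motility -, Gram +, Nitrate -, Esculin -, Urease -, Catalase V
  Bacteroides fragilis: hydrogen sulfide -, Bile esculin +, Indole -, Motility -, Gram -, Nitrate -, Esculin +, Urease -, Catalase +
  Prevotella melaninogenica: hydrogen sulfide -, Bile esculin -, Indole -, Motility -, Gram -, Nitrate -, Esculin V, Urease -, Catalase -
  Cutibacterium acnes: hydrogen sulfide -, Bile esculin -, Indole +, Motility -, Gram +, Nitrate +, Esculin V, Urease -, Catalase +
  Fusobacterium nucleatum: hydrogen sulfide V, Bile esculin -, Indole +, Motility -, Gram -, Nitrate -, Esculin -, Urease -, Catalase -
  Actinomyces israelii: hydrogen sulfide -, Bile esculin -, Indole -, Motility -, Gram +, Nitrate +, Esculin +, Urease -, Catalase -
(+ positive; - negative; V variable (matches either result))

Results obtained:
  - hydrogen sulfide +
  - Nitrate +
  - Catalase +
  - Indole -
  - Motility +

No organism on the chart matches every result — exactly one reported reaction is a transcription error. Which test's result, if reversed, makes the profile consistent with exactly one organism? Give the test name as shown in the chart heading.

Catalase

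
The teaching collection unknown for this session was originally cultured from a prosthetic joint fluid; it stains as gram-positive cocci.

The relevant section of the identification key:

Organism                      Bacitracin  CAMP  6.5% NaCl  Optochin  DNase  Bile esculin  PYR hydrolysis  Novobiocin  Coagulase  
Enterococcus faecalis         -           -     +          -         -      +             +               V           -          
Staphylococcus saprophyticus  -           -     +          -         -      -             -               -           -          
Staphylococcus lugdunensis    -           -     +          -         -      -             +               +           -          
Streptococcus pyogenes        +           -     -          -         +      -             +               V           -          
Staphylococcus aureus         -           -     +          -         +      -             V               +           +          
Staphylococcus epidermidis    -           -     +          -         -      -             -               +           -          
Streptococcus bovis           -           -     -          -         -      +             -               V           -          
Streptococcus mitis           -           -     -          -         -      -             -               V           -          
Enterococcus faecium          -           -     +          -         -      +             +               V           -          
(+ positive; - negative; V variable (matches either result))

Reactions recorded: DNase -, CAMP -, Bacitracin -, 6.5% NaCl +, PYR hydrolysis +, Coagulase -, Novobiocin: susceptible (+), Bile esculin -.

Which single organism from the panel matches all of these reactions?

DNase -: excludes Streptococcus pyogenes, Staphylococcus aureus — 7 left.
Bacitracin -: all 7 remaining candidates are consistent.
Coagulase -: all 7 remaining candidates are consistent.
6.5% NaCl +: excludes Streptococcus bovis, Streptococcus mitis — 5 left.
Novobiocin +: excludes Staphylococcus saprophyticus — 4 left.
Bile esculin -: excludes Enterococcus faecalis, Enterococcus faecium — 2 left.
PYR hydrolysis +: excludes Staphylococcus epidermidis — 1 left.
CAMP -: the one remaining candidate is consistent.

Staphylococcus lugdunensis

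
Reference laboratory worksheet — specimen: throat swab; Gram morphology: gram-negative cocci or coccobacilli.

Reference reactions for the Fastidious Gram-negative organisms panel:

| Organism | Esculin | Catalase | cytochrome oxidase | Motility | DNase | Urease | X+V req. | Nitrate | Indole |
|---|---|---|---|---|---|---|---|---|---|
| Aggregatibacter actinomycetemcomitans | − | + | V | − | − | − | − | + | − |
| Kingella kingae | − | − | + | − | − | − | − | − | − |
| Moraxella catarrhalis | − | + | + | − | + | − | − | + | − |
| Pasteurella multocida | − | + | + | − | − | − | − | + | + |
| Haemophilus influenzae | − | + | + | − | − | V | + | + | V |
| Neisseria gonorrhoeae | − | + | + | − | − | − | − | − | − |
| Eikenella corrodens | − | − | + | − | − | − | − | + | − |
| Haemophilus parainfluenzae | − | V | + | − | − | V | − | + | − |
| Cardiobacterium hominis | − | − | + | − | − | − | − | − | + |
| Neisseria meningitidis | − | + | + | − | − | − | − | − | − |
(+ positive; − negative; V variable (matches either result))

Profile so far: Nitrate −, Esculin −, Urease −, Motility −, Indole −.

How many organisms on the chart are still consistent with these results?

3

Motility −: all 10 remaining candidates are consistent.
Indole −: excludes Pasteurella multocida, Cardiobacterium hominis — 8 left.
Urease −: all 8 remaining candidates are consistent.
Esculin −: all 8 remaining candidates are consistent.
Nitrate −: excludes 5 organisms — 3 left.
Still consistent: Kingella kingae, Neisseria gonorrhoeae, Neisseria meningitidis.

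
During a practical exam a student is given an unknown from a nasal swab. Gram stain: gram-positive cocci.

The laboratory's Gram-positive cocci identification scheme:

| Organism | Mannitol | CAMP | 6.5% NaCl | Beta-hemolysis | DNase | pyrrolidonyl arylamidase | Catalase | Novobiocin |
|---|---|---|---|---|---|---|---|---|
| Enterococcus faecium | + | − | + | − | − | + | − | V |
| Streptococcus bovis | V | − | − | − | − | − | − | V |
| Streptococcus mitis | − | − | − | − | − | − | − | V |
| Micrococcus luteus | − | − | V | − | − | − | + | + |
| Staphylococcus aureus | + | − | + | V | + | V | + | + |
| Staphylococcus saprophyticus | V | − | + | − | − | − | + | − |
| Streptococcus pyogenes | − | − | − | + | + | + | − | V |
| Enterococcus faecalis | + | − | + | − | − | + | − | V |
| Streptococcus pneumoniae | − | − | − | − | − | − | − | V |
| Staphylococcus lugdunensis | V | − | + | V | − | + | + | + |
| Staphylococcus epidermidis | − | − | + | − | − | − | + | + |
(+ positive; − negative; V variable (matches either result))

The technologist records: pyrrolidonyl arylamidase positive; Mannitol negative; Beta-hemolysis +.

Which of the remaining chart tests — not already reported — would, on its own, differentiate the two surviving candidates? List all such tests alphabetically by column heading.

Beta-hemolysis +: excludes 8 organisms — 3 left.
pyrrolidonyl arylamidase +: all 3 remaining candidates are consistent.
Mannitol −: excludes Staphylococcus aureus — 2 left.
Two candidates remain: Staphylococcus lugdunensis and Streptococcus pyogenes.
  CAMP: − vs − — same for both, does not separate.
  6.5% NaCl: Staphylococcus lugdunensis +, Streptococcus pyogenes − — discriminates.
  DNase: Staphylococcus lugdunensis −, Streptococcus pyogenes + — discriminates.
  Catalase: Staphylococcus lugdunensis +, Streptococcus pyogenes − — discriminates.
  Novobiocin: + vs V — variable for at least one, does not separate.

6.5% NaCl, Catalase, DNase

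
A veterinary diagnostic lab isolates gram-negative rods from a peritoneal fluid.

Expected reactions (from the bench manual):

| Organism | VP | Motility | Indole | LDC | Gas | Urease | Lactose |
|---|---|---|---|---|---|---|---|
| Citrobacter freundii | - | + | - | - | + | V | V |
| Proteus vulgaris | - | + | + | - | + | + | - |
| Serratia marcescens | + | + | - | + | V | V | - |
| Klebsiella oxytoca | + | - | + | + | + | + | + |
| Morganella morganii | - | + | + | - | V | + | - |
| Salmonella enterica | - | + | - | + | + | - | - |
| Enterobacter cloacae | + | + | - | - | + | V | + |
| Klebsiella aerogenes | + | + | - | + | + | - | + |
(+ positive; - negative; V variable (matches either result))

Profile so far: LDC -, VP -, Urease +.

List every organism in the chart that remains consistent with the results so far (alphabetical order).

Citrobacter freundii, Morganella morganii, Proteus vulgaris

LDC -: excludes Serratia marcescens, Klebsiella oxytoca, Salmonella enterica, Klebsiella aerogenes — 4 left.
VP -: excludes Enterobacter cloacae — 3 left.
Urease +: all 3 remaining candidates are consistent.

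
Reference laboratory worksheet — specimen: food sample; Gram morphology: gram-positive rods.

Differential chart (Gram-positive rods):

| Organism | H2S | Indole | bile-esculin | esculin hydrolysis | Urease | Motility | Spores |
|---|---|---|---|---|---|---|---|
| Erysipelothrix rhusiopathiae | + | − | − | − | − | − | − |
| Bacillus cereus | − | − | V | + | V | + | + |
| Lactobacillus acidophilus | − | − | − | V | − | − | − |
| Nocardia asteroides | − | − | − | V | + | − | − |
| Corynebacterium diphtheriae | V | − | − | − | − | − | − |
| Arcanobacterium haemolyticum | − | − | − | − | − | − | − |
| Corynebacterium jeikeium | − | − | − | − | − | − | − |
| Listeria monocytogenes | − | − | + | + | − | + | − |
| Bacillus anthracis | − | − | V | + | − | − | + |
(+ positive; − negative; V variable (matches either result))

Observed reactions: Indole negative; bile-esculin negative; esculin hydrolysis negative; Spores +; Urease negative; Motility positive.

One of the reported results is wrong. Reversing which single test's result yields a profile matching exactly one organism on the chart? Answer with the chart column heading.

esculin hydrolysis

As reported, no row in the chart matches all 6 reactions.
Reversing esculin hydrolysis (to +) → unique match: Bacillus cereus.
Reversing bile-esculin → still no organism matches.
Reversing Motility → still no organism matches.
Reversing Urease → still no organism matches.
Reversing Indole → still no organism matches.
Reversing Spores → still no organism matches.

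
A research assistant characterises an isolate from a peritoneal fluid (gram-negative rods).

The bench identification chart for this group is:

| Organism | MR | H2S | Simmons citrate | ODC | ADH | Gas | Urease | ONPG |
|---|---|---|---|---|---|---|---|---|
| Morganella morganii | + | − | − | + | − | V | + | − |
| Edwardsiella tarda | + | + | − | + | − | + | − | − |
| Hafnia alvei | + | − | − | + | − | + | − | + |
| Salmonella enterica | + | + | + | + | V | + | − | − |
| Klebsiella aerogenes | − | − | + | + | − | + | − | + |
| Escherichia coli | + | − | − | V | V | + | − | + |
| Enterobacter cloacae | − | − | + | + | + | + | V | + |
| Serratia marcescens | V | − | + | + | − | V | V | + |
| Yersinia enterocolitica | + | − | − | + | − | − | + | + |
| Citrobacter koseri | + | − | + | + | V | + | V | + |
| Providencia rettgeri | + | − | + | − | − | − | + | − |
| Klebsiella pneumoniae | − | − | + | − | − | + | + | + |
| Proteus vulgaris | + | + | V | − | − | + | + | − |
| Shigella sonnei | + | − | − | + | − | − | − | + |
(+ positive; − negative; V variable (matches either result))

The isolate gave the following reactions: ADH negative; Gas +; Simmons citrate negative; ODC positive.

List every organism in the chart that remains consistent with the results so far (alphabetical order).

ADH −: excludes Enterobacter cloacae — 13 left.
ODC +: excludes Providencia rettgeri, Klebsiella pneumoniae, Proteus vulgaris — 10 left.
Gas +: excludes Yersinia enterocolitica, Shigella sonnei — 8 left.
Simmons citrate −: excludes Salmonella enterica, Klebsiella aerogenes, Serratia marcescens, Citrobacter koseri — 4 left.

Edwardsiella tarda, Escherichia coli, Hafnia alvei, Morganella morganii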